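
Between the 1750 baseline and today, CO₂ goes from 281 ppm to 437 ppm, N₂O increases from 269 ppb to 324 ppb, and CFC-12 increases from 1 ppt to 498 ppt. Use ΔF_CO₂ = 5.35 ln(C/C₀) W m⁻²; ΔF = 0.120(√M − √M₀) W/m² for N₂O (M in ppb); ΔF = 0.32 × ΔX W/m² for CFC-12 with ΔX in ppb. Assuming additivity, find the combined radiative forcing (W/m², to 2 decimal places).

CO₂: 5.35 × ln(437/281) = 5.35 × ln(1.55516) = 5.35 × 0.44158 = 2.3625 W/m².
N₂O: 0.120 × (√324 − √269) = 0.120 × (18.0000 − 16.4012) = 0.120 × 1.5988 = 0.1919 W/m².
CFC-12: Δ = 498 − 1 = 497 ppt = 0.497 ppb; ΔF = 0.32 × 0.497 = 0.1590 W/m².
Total ΔF = 2.3625 + 0.1919 + 0.1590 = 2.7134 W/m².

ΔF = 2.71 W/m²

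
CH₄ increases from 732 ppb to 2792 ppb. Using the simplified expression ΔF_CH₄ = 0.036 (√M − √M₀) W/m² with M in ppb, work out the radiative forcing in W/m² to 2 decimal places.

ΔF = 0.93 W/m²

CH₄: 0.036 × (√2792 − √732) = 0.036 × (52.8394 − 27.0555) = 0.036 × 25.7839 = 0.9282 W/m².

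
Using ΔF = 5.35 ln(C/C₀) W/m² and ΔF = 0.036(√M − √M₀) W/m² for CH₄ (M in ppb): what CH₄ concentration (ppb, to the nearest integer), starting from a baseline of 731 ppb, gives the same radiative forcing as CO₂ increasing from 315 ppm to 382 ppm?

M ≈ 3102 ppb

CO₂ forcing: 5.35 × ln(382/315) = 5.35 × 0.192848 = 1.03174 W/m².
Set 0.036(√M − √731) = 1.03174: √M = 1.03174/0.036 + √731 = 28.6594 + 27.0370 = 55.6964.
M = (55.6964)² = 3102.09 ppb.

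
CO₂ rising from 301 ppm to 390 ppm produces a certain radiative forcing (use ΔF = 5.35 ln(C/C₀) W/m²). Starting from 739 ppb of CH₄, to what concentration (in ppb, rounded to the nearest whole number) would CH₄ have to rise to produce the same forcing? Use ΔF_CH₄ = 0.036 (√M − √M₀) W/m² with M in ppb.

CO₂ forcing: 5.35 × ln(390/301) = 5.35 × 0.259036 = 1.38584 W/m².
Set 0.036(√M − √739) = 1.38584: √M = 1.38584/0.036 + √739 = 38.4956 + 27.1846 = 65.6802.
M = (65.6802)² = 4313.89 ppb.

M ≈ 4314 ppb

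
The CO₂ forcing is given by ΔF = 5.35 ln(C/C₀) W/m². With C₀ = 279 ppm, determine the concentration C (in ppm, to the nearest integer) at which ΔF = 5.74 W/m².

C ≈ 816 ppm

Set 5.35 ln(C/279) = 5.74, so ln(C/279) = 5.74/5.35 = 1.07290.
Then C/279 = e^1.07290 = 2.92385, giving C = 279 × 2.92385 = 815.75 ppm.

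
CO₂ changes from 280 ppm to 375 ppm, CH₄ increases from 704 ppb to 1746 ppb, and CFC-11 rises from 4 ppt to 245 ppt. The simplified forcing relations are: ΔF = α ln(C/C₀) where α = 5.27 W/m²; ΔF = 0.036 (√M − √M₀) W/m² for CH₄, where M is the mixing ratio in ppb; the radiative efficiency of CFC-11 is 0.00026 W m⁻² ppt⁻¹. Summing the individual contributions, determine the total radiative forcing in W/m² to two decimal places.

ΔF = 2.15 W/m²

CO₂: 5.27 × ln(375/280) = 5.27 × ln(1.33929) = 5.27 × 0.29214 = 1.5396 W/m².
CH₄: 0.036 × (√1746 − √704) = 0.036 × (41.7852 − 26.5330) = 0.036 × 15.2522 = 0.5491 W/m².
CFC-11: ΔF = 0.00026 × (245 − 4) = 0.00026 × 241 = 0.0627 W/m².
Total ΔF = 1.5396 + 0.5491 + 0.0627 = 2.1514 W/m².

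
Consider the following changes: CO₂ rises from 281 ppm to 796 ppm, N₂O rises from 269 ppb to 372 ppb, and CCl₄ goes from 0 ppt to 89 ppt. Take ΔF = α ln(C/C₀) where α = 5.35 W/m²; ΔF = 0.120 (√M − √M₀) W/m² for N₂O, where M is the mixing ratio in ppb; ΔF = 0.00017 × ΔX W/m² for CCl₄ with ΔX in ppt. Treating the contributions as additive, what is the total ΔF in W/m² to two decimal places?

ΔF = 5.93 W/m²

CO₂: 5.35 × ln(796/281) = 5.35 × ln(2.83274) = 5.35 × 1.04124 = 5.5706 W/m².
N₂O: 0.120 × (√372 − √269) = 0.120 × (19.2873 − 16.4012) = 0.120 × 2.8861 = 0.3463 W/m².
CCl₄: ΔF = 0.00017 × (89 − 0) = 0.00017 × 89 = 0.0151 W/m².
Total ΔF = 5.5706 + 0.3463 + 0.0151 = 5.9320 W/m².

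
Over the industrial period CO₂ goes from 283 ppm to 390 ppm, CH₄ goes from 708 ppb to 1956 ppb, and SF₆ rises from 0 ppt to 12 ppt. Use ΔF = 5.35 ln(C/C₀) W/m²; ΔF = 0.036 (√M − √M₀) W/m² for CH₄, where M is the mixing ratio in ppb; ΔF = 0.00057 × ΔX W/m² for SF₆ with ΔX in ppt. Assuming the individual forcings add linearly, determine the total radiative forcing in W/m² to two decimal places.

ΔF = 2.36 W/m²

CO₂: 5.35 × ln(390/283) = 5.35 × ln(1.37809) = 5.35 × 0.32070 = 1.7157 W/m².
CH₄: 0.036 × (√1956 − √708) = 0.036 × (44.2267 − 26.6083) = 0.036 × 17.6184 = 0.6343 W/m².
SF₆: ΔF = 0.00057 × (12 − 0) = 0.00057 × 12 = 0.0068 W/m².
Total ΔF = 1.7157 + 0.6343 + 0.0068 = 2.3568 W/m².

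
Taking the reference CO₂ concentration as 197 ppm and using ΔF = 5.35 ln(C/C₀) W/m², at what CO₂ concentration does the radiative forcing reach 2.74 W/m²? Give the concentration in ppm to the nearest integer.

Set 5.35 ln(C/197) = 2.74, so ln(C/197) = 2.74/5.35 = 0.51215.
Then C/197 = e^0.51215 = 1.66888, giving C = 197 × 1.66888 = 328.77 ppm.

C ≈ 329 ppm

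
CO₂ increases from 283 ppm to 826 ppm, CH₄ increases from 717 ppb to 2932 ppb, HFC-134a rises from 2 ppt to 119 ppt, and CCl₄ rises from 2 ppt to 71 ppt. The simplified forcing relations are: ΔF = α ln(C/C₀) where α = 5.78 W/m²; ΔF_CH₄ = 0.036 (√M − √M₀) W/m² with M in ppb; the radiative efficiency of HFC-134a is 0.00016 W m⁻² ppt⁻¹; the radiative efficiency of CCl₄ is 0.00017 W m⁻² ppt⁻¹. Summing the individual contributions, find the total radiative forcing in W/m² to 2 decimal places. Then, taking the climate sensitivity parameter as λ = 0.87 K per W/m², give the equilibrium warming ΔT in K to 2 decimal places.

CO₂: 5.78 × ln(826/283) = 5.78 × ln(2.91873) = 5.78 × 1.07115 = 6.1912 W/m².
CH₄: 0.036 × (√2932 − √717) = 0.036 × (54.1479 − 26.7769) = 0.036 × 27.3710 = 0.9854 W/m².
HFC-134a: ΔF = 0.00016 × (119 − 2) = 0.00016 × 117 = 0.0187 W/m².
CCl₄: ΔF = 0.00017 × (71 − 2) = 0.00017 × 69 = 0.0117 W/m².
Total ΔF = 6.1912 + 0.9854 + 0.0187 + 0.0117 = 7.2070 W/m².
ΔT = λ ΔF = 0.87 × 7.21 = 6.2727 K.

ΔF = 7.21 W/m²; ΔT = 6.27 K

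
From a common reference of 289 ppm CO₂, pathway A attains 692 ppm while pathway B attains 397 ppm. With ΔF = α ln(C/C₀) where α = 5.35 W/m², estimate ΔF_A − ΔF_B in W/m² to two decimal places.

ΔF_A − ΔF_B = 2.97 W/m²

ΔF_A = 5.35 ln(692/289) = 5.35 × 0.87316 = 4.6714 W/m².
ΔF_B = 5.35 ln(397/289) = 5.35 × 0.31751 = 1.6987 W/m².
Difference: 4.6714 − 1.6987 = 2.9727 W/m².
(Equivalently, ΔF_A − ΔF_B = 5.35 ln(692/397) = 5.35 × 0.55565 = 2.9727 W/m².)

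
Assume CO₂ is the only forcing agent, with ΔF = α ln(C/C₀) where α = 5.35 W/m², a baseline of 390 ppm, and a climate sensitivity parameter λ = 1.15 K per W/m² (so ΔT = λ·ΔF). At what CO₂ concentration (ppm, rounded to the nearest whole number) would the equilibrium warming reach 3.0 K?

Required forcing: ΔF = ΔT/λ = 3.0/1.15 = 2.6087 W/m².
Then ln(C/390) = ΔF/5.35 = 2.6087/5.35 = 0.48761.
So C = 390 × e^0.48761 = 390 × 1.62842 = 635.08 ppm.

C ≈ 635 ppm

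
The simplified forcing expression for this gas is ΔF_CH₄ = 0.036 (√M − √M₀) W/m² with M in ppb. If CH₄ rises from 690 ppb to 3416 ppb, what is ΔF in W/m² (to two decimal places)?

CH₄: 0.036 × (√3416 − √690) = 0.036 × (58.4466 − 26.2679) = 0.036 × 32.1787 = 1.1584 W/m².

ΔF = 1.16 W/m²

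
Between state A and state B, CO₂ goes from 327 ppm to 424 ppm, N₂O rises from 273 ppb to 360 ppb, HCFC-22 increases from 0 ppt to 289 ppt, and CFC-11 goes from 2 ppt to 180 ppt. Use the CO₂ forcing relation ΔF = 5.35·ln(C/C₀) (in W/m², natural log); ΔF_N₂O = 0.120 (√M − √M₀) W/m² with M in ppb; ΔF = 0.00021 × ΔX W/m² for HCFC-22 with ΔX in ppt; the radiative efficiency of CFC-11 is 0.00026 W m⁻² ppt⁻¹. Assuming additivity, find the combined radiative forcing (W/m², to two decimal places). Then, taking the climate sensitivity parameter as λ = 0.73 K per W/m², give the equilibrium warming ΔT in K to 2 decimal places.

CO₂: 5.35 × ln(424/327) = 5.35 × ln(1.29664) = 5.35 × 0.25978 = 1.3898 W/m².
N₂O: 0.120 × (√360 − √273) = 0.120 × (18.9737 − 16.5227) = 0.120 × 2.4510 = 0.2941 W/m².
HCFC-22: ΔF = 0.00021 × (289 − 0) = 0.00021 × 289 = 0.0607 W/m².
CFC-11: ΔF = 0.00026 × (180 − 2) = 0.00026 × 178 = 0.0463 W/m².
Total ΔF = 1.3898 + 0.2941 + 0.0607 + 0.0463 = 1.7909 W/m².
ΔT = λ ΔF = 0.73 × 1.79 = 1.3067 K.

ΔF = 1.79 W/m²; ΔT = 1.31 K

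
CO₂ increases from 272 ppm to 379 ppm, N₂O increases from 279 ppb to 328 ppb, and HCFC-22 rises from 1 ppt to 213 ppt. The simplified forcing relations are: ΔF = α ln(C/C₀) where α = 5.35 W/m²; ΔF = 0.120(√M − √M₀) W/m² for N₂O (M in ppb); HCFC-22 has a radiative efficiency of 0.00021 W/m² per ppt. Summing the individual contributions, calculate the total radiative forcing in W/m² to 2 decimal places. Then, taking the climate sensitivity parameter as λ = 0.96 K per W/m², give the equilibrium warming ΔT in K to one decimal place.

ΔF = 1.99 W/m²; ΔT = 1.9 K

CO₂: 5.35 × ln(379/272) = 5.35 × ln(1.39338) = 5.35 × 0.33173 = 1.7748 W/m².
N₂O: 0.120 × (√328 − √279) = 0.120 × (18.1108 − 16.7033) = 0.120 × 1.4075 = 0.1689 W/m².
HCFC-22: ΔF = 0.00021 × (213 − 1) = 0.00021 × 212 = 0.0445 W/m².
Total ΔF = 1.7748 + 0.1689 + 0.0445 = 1.9882 W/m².
ΔT = λ ΔF = 0.96 × 1.99 = 1.9104 K.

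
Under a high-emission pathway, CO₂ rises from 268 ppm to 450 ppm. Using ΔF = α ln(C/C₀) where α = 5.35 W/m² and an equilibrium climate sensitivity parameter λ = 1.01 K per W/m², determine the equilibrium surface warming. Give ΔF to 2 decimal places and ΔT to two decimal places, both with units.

CO₂: 5.35 × ln(450/268) = 5.35 × ln(1.67910) = 5.35 × 0.51826 = 2.7727 W/m².
ΔT = λ ΔF = 1.01 × 2.77 = 2.7977 K.

ΔF = 2.77 W/m²; ΔT = 2.80 K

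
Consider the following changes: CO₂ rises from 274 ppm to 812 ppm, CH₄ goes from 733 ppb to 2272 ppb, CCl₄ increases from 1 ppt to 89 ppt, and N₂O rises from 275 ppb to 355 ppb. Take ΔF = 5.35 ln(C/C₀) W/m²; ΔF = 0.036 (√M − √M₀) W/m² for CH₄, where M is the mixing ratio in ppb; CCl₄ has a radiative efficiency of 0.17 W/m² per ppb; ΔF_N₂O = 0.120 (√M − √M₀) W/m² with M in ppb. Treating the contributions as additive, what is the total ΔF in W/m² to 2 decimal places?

ΔF = 6.84 W/m²

CO₂: 5.35 × ln(812/274) = 5.35 × ln(2.96350) = 5.35 × 1.08637 = 5.8121 W/m².
CH₄: 0.036 × (√2272 − √733) = 0.036 × (47.6655 − 27.0740) = 0.036 × 20.5915 = 0.7413 W/m².
CCl₄: Δ = 89 − 1 = 88 ppt = 0.088 ppb; ΔF = 0.17 × 0.088 = 0.0150 W/m².
N₂O: 0.120 × (√355 − √275) = 0.120 × (18.8414 − 16.5831) = 0.120 × 2.2583 = 0.2710 W/m².
Total ΔF = 5.8121 + 0.7413 + 0.0150 + 0.2710 = 6.8394 W/m².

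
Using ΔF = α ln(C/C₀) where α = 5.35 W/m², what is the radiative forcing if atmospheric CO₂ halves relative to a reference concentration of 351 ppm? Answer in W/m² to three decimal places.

Because the forcing depends only on the ratio C/C₀, the initial concentration does not enter.
ΔF = 5.35 × ln(0.5) = 5.35 × -0.69315 = -3.7084 W/m².

ΔF = -3.708 W/m²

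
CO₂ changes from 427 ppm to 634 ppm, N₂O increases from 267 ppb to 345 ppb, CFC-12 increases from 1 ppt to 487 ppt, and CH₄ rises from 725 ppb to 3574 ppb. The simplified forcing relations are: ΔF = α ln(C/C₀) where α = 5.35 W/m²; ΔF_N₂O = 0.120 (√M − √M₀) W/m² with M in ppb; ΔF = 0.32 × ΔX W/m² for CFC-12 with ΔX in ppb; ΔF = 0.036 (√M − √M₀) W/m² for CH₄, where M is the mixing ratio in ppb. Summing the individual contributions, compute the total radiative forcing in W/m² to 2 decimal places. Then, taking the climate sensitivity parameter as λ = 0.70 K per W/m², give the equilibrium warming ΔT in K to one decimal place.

CO₂: 5.35 × ln(634/427) = 5.35 × ln(1.48478) = 5.35 × 0.39527 = 2.1147 W/m².
N₂O: 0.120 × (√345 − √267) = 0.120 × (18.5742 − 16.3401) = 0.120 × 2.2341 = 0.2681 W/m².
CFC-12: Δ = 487 − 1 = 486 ppt = 0.486 ppb; ΔF = 0.32 × 0.486 = 0.1555 W/m².
CH₄: 0.036 × (√3574 − √725) = 0.036 × (59.7829 − 26.9258) = 0.036 × 32.8571 = 1.1829 W/m².
Total ΔF = 2.1147 + 0.2681 + 0.1555 + 1.1829 = 3.7212 W/m².
ΔT = λ ΔF = 0.70 × 3.72 = 2.6040 K.

ΔF = 3.72 W/m²; ΔT = 2.6 K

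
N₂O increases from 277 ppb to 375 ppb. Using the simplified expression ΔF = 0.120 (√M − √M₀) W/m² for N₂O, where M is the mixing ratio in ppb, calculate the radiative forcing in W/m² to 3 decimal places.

ΔF = 0.327 W/m²

N₂O: 0.120 × (√375 − √277) = 0.120 × (19.3649 − 16.6433) = 0.120 × 2.7216 = 0.3266 W/m².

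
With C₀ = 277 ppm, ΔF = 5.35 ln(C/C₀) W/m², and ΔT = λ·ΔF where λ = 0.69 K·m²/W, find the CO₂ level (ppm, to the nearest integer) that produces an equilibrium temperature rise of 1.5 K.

Required forcing: ΔF = ΔT/λ = 1.5/0.69 = 2.1739 W/m².
Then ln(C/277) = ΔF/5.35 = 2.1739/5.35 = 0.40634.
So C = 277 × e^0.40634 = 277 × 1.50131 = 415.86 ppm.

C ≈ 416 ppm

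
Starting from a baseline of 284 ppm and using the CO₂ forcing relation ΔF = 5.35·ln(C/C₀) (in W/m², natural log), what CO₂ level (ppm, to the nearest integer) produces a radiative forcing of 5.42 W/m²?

C ≈ 782 ppm

Set 5.35 ln(C/284) = 5.42, so ln(C/284) = 5.42/5.35 = 1.01308.
Then C/284 = e^1.01308 = 2.75407, giving C = 284 × 2.75407 = 782.16 ppm.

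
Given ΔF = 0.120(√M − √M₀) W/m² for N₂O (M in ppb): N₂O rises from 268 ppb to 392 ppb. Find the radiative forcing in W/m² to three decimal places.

N₂O: 0.120 × (√392 − √268) = 0.120 × (19.7990 − 16.3707) = 0.120 × 3.4283 = 0.4114 W/m².

ΔF = 0.411 W/m²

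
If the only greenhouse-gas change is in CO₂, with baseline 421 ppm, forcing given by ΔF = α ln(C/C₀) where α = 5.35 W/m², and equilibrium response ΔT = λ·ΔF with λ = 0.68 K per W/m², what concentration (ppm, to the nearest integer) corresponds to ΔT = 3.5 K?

Required forcing: ΔF = ΔT/λ = 3.5/0.68 = 5.1471 W/m².
Then ln(C/421) = ΔF/5.35 = 5.1471/5.35 = 0.96207.
So C = 421 × e^0.96207 = 421 × 2.61711 = 1101.80 ppm.

C ≈ 1102 ppm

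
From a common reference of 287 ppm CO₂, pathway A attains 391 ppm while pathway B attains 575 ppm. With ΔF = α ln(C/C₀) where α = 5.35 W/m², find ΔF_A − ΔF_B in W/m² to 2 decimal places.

ΔF_A = 5.35 ln(391/287) = 5.35 × 0.30923 = 1.6544 W/m².
ΔF_B = 5.35 ln(575/287) = 5.35 × 0.69489 = 3.7177 W/m².
Difference: 1.6544 − 3.7177 = -2.0633 W/m².
(Equivalently, ΔF_A − ΔF_B = 5.35 ln(391/575) = 5.35 × -0.38566 = -2.0633 W/m².)

ΔF_A − ΔF_B = -2.06 W/m²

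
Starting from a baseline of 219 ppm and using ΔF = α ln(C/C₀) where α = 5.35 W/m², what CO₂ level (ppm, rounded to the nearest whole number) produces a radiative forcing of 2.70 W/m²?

C ≈ 363 ppm

Set 5.35 ln(C/219) = 2.70, so ln(C/219) = 2.70/5.35 = 0.50467.
Then C/219 = e^0.50467 = 1.65644, giving C = 219 × 1.65644 = 362.76 ppm.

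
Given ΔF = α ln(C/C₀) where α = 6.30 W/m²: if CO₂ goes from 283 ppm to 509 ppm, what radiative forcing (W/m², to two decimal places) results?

ΔF = 3.70 W/m²

CO₂: 6.30 × ln(509/283) = 6.30 × ln(1.79859) = 6.30 × 0.58700 = 3.6981 W/m².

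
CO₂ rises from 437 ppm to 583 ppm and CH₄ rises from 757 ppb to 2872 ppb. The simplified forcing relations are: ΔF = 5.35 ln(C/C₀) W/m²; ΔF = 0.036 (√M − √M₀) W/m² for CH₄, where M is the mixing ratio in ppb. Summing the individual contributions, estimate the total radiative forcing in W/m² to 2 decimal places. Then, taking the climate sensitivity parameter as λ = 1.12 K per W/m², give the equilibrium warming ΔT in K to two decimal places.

CO₂: 5.35 × ln(583/437) = 5.35 × ln(1.33410) = 5.35 × 0.28826 = 1.5422 W/m².
CH₄: 0.036 × (√2872 − √757) = 0.036 × (53.5910 − 27.5136) = 0.036 × 26.0774 = 0.9388 W/m².
Total ΔF = 1.5422 + 0.9388 = 2.4810 W/m².
ΔT = λ ΔF = 1.12 × 2.48 = 2.7776 K.

ΔF = 2.48 W/m²; ΔT = 2.78 K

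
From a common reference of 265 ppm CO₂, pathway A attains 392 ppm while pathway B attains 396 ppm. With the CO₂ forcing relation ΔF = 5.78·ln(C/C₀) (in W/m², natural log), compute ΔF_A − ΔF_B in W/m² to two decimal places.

ΔF_A − ΔF_B = -0.06 W/m²

ΔF_A = 5.78 ln(392/265) = 5.78 × 0.39153 = 2.2630 W/m².
ΔF_B = 5.78 ln(396/265) = 5.78 × 0.40168 = 2.3217 W/m².
Difference: 2.2630 − 2.3217 = -0.0587 W/m².
(Equivalently, ΔF_A − ΔF_B = 5.78 ln(392/396) = 5.78 × -0.01015 = -0.0587 W/m².)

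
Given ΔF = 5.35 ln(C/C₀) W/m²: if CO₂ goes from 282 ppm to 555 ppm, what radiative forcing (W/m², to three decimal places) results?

CO₂: 5.35 × ln(555/282) = 5.35 × ln(1.96809) = 5.35 × 0.67706 = 3.6223 W/m².

ΔF = 3.622 W/m²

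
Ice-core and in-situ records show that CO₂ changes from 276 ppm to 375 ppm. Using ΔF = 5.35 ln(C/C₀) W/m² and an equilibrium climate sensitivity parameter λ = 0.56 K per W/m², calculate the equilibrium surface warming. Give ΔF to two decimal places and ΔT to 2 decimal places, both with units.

CO₂: 5.35 × ln(375/276) = 5.35 × ln(1.35870) = 5.35 × 0.30653 = 1.6399 W/m².
ΔT = λ ΔF = 0.56 × 1.64 = 0.9184 K.

ΔF = 1.64 W/m²; ΔT = 0.92 K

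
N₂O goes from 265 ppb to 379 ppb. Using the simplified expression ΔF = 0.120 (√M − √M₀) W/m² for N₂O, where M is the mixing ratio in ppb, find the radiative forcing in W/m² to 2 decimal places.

ΔF = 0.38 W/m²

N₂O: 0.120 × (√379 − √265) = 0.120 × (19.4679 − 16.2788) = 0.120 × 3.1891 = 0.3827 W/m².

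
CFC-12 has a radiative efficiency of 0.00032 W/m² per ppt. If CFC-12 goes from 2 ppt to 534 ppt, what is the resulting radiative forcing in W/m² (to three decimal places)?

CFC-12: ΔF = 0.00032 × (534 − 2) = 0.00032 × 532 = 0.1702 W/m².

ΔF = 0.170 W/m²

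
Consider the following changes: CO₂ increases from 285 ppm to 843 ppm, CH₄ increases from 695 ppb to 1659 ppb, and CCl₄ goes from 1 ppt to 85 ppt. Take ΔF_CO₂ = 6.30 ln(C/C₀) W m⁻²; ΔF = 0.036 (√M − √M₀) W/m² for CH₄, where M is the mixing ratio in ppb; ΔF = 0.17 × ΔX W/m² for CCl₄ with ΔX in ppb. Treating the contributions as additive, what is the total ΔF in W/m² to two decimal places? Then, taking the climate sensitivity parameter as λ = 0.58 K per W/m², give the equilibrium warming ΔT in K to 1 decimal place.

CO₂: 6.30 × ln(843/285) = 6.30 × ln(2.95789) = 6.30 × 1.08448 = 6.8322 W/m².
CH₄: 0.036 × (√1659 − √695) = 0.036 × (40.7308 − 26.3629) = 0.036 × 14.3679 = 0.5172 W/m².
CCl₄: Δ = 85 − 1 = 84 ppt = 0.084 ppb; ΔF = 0.17 × 0.084 = 0.0143 W/m².
Total ΔF = 6.8322 + 0.5172 + 0.0143 = 7.3637 W/m².
ΔT = λ ΔF = 0.58 × 7.36 = 4.2688 K.

ΔF = 7.36 W/m²; ΔT = 4.3 K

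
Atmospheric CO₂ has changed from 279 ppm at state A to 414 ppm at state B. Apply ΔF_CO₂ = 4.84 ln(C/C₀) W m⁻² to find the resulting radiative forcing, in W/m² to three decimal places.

CO₂ absorption bands are partially saturated, so forcing scales with the logarithm of the concentration ratio.
CO₂: 4.84 × ln(414/279) = 4.84 × ln(1.48387) = 4.84 × 0.39465 = 1.9101 W/m².

ΔF = 1.910 W/m²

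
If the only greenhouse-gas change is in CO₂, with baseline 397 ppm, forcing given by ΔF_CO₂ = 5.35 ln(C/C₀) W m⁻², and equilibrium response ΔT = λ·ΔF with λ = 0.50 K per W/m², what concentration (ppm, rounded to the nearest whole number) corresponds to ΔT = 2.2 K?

C ≈ 904 ppm

Required forcing: ΔF = ΔT/λ = 2.2/0.50 = 4.4000 W/m².
Then ln(C/397) = ΔF/5.35 = 4.4000/5.35 = 0.82243.
So C = 397 × e^0.82243 = 397 × 2.27602 = 903.58 ppm.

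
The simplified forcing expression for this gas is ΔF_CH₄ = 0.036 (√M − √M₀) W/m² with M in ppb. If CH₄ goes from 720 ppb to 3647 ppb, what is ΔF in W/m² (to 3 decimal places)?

ΔF = 1.208 W/m²

CH₄: 0.036 × (√3647 − √720) = 0.036 × (60.3904 − 26.8328) = 0.036 × 33.5576 = 1.2081 W/m².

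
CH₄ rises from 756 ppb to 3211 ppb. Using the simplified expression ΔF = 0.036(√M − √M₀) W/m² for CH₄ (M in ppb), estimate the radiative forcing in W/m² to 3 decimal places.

CH₄: 0.036 × (√3211 − √756) = 0.036 × (56.6657 − 27.4955) = 0.036 × 29.1702 = 1.0501 W/m².

ΔF = 1.050 W/m²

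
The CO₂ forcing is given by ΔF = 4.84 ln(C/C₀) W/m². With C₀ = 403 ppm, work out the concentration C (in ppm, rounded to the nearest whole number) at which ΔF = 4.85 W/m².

Set 4.84 ln(C/403) = 4.85, so ln(C/403) = 4.85/4.84 = 1.00207.
Then C/403 = e^1.00207 = 2.72391, giving C = 403 × 2.72391 = 1097.74 ppm.

C ≈ 1098 ppm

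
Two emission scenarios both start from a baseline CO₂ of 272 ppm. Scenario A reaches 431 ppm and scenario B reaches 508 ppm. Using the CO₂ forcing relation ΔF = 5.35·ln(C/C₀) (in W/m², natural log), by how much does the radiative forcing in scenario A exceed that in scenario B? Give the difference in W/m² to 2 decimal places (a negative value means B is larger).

ΔF_A = 5.35 ln(431/272) = 5.35 × 0.46031 = 2.4627 W/m².
ΔF_B = 5.35 ln(508/272) = 5.35 × 0.62468 = 3.3420 W/m².
Difference: 2.4627 − 3.3420 = -0.8793 W/m².

ΔF_A − ΔF_B = -0.88 W/m²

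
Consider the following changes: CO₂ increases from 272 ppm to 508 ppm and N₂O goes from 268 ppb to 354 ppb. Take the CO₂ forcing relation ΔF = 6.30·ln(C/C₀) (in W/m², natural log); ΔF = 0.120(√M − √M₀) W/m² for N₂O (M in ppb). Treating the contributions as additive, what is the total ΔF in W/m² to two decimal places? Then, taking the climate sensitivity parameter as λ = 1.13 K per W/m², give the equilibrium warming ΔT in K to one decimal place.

CO₂: 6.30 × ln(508/272) = 6.30 × ln(1.86765) = 6.30 × 0.62468 = 3.9355 W/m².
N₂O: 0.120 × (√354 − √268) = 0.120 × (18.8149 − 16.3707) = 0.120 × 2.4442 = 0.2933 W/m².
Total ΔF = 3.9355 + 0.2933 = 4.2288 W/m².
ΔT = λ ΔF = 1.13 × 4.23 = 4.7799 K.

ΔF = 4.23 W/m²; ΔT = 4.8 K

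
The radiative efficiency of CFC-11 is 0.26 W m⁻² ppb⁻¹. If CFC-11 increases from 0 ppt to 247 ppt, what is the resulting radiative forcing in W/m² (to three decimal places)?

CFC-11: Δ = 247 − 0 = 247 ppt = 0.247 ppb; ΔF = 0.26 × 0.247 = 0.0642 W/m².

ΔF = 0.064 W/m²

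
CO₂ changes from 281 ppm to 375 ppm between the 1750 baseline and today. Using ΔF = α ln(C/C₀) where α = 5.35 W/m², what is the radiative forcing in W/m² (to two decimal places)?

ΔF = 1.54 W/m²

CO₂ absorption bands are partially saturated, so forcing scales with the logarithm of the concentration ratio.
CO₂: 5.35 × ln(375/281) = 5.35 × ln(1.33452) = 5.35 × 0.28857 = 1.5438 W/m².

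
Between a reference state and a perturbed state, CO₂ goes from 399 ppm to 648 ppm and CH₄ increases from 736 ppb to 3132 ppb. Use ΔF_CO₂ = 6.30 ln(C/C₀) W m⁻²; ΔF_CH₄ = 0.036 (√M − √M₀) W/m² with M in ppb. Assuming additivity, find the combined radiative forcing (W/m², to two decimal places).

ΔF = 4.09 W/m²

CO₂: 6.30 × ln(648/399) = 6.30 × ln(1.62406) = 6.30 × 0.48493 = 3.0551 W/m².
CH₄: 0.036 × (√3132 − √736) = 0.036 × (55.9643 − 27.1293) = 0.036 × 28.8350 = 1.0381 W/m².
Total ΔF = 3.0551 + 1.0381 = 4.0932 W/m².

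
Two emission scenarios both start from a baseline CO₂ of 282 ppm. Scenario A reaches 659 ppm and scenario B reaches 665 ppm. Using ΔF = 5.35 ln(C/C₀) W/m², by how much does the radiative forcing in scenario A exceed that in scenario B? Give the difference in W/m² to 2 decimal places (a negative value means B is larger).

ΔF_A = 5.35 ln(659/282) = 5.35 × 0.84882 = 4.5412 W/m².
ΔF_B = 5.35 ln(665/282) = 5.35 × 0.85788 = 4.5897 W/m².
Difference: 4.5412 − 4.5897 = -0.0485 W/m².
(Equivalently, ΔF_A − ΔF_B = 5.35 ln(659/665) = 5.35 × -0.00906 = -0.0485 W/m².)

ΔF_A − ΔF_B = -0.05 W/m²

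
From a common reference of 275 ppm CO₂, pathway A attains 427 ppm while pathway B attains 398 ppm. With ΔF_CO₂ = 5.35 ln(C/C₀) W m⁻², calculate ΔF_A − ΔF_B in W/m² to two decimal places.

ΔF_A = 5.35 ln(427/275) = 5.35 × 0.44001 = 2.3541 W/m².
ΔF_B = 5.35 ln(398/275) = 5.35 × 0.36968 = 1.9778 W/m².
Difference: 2.3541 − 1.9778 = 0.3763 W/m².

ΔF_A − ΔF_B = 0.38 W/m²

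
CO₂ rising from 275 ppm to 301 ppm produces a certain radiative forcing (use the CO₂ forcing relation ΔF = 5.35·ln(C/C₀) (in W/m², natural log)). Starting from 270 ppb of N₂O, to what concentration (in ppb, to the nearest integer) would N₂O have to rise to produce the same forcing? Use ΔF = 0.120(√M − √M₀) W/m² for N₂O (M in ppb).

M ≈ 419 ppb

CO₂ forcing: 5.35 × ln(301/275) = 5.35 × 0.090339 = 0.48331 W/m².
Set 0.120(√M − √270) = 0.48331: √M = 0.48331/0.120 + √270 = 4.0276 + 16.4317 = 20.4593.
M = (20.4593)² = 418.58 ppb.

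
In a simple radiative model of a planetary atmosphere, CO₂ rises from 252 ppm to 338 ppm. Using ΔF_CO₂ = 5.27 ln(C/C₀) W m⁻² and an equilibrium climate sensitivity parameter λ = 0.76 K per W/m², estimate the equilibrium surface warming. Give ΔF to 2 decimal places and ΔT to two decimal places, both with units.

CO₂: 5.27 × ln(338/252) = 5.27 × ln(1.34127) = 5.27 × 0.29362 = 1.5474 W/m².
ΔT = λ ΔF = 0.76 × 1.55 = 1.1780 K.

ΔF = 1.55 W/m²; ΔT = 1.18 K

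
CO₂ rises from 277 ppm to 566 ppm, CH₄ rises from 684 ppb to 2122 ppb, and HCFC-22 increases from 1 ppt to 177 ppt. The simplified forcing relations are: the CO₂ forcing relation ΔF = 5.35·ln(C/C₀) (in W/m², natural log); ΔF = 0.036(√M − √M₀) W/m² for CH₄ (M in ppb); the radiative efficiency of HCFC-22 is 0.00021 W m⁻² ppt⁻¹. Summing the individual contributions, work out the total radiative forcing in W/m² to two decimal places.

ΔF = 4.58 W/m²

CO₂: 5.35 × ln(566/277) = 5.35 × ln(2.04332) = 5.35 × 0.71458 = 3.8230 W/m².
CH₄: 0.036 × (√2122 − √684) = 0.036 × (46.0652 − 26.1534) = 0.036 × 19.9118 = 0.7168 W/m².
HCFC-22: ΔF = 0.00021 × (177 − 1) = 0.00021 × 176 = 0.0370 W/m².
Total ΔF = 3.8230 + 0.7168 + 0.0370 = 4.5768 W/m².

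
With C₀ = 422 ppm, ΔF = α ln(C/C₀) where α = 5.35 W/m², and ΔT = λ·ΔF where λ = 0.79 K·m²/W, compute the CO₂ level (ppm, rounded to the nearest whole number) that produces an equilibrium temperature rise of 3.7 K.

Required forcing: ΔF = ΔT/λ = 3.7/0.79 = 4.6835 W/m².
Then ln(C/422) = ΔF/5.35 = 4.6835/5.35 = 0.87542.
So C = 422 × e^0.87542 = 422 × 2.39988 = 1012.75 ppm.

C ≈ 1013 ppm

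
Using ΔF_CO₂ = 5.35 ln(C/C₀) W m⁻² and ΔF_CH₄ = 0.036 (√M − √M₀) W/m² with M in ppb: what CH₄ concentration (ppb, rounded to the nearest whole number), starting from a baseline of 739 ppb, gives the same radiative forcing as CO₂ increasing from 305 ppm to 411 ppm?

M ≈ 5114 ppb

CO₂ forcing: 5.35 × ln(411/305) = 5.35 × 0.298281 = 1.59580 W/m².
Set 0.036(√M − √739) = 1.59580: √M = 1.59580/0.036 + √739 = 44.3278 + 27.1846 = 71.5124.
M = (71.5124)² = 5114.02 ppb.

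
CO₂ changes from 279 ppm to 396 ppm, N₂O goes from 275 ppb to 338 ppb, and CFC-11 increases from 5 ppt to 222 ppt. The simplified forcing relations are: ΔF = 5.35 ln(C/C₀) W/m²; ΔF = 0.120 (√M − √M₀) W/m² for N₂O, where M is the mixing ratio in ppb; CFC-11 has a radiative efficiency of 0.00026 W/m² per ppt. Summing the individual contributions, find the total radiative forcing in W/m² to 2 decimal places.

CO₂: 5.35 × ln(396/279) = 5.35 × ln(1.41935) = 5.35 × 0.35020 = 1.8736 W/m².
N₂O: 0.120 × (√338 − √275) = 0.120 × (18.3848 − 16.5831) = 0.120 × 1.8017 = 0.2162 W/m².
CFC-11: ΔF = 0.00026 × (222 − 5) = 0.00026 × 217 = 0.0564 W/m².
Total ΔF = 1.8736 + 0.2162 + 0.0564 = 2.1462 W/m².

ΔF = 2.15 W/m²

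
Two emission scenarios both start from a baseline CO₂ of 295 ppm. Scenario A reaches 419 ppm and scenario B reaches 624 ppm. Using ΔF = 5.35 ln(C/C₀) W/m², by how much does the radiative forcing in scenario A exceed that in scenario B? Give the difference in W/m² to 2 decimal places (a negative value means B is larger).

ΔF_A = 5.35 ln(419/295) = 5.35 × 0.35090 = 1.8773 W/m².
ΔF_B = 5.35 ln(624/295) = 5.35 × 0.74918 = 4.0081 W/m².
Difference: 1.8773 − 4.0081 = -2.1308 W/m².

ΔF_A − ΔF_B = -2.13 W/m²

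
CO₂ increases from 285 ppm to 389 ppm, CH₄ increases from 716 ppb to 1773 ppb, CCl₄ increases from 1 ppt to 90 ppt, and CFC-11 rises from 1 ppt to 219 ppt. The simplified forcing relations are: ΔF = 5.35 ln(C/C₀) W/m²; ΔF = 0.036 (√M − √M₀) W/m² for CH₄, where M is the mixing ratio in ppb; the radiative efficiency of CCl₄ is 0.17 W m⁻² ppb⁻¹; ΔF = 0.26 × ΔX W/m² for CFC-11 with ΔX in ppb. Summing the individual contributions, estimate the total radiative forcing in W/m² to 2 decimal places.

ΔF = 2.29 W/m²

CO₂: 5.35 × ln(389/285) = 5.35 × ln(1.36491) = 5.35 × 0.31109 = 1.6643 W/m².
CH₄: 0.036 × (√1773 − √716) = 0.036 × (42.1070 − 26.7582) = 0.036 × 15.3488 = 0.5526 W/m².
CCl₄: Δ = 90 − 1 = 89 ppt = 0.089 ppb; ΔF = 0.17 × 0.089 = 0.0151 W/m².
CFC-11: Δ = 219 − 1 = 218 ppt = 0.218 ppb; ΔF = 0.26 × 0.218 = 0.0567 W/m².
Total ΔF = 1.6643 + 0.5526 + 0.0151 + 0.0567 = 2.2887 W/m².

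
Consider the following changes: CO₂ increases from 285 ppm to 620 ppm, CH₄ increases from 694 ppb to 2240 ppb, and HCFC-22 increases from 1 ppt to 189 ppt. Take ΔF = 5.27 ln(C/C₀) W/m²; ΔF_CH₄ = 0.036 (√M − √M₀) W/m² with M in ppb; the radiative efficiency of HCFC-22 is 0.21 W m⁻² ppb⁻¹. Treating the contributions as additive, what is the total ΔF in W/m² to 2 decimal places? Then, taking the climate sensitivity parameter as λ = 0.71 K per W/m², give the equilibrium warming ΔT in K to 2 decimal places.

CO₂: 5.27 × ln(620/285) = 5.27 × ln(2.17544) = 5.27 × 0.77723 = 4.0960 W/m².
CH₄: 0.036 × (√2240 − √694) = 0.036 × (47.3286 − 26.3439) = 0.036 × 20.9847 = 0.7554 W/m².
HCFC-22: Δ = 189 − 1 = 188 ppt = 0.188 ppb; ΔF = 0.21 × 0.188 = 0.0395 W/m².
Total ΔF = 4.0960 + 0.7554 + 0.0395 = 4.8909 W/m².
ΔT = λ ΔF = 0.71 × 4.89 = 3.4719 K.

ΔF = 4.89 W/m²; ΔT = 3.47 K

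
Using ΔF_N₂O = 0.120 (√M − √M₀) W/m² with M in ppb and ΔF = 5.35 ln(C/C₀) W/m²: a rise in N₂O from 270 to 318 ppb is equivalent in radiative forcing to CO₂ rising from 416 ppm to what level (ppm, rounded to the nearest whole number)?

C ≈ 429 ppm

N₂O forcing: 0.120 × (√318 − √270) = 0.120 × (17.8326 − 16.4317) = 0.120 × 1.4009 = 0.16811 W/m².
Set 5.35 ln(C/416) = 0.16811: ln(C/416) = 0.16811/5.35 = 0.03142, so C = 416 × e^0.03142 = 416 × 1.03192 = 429.28 ppm.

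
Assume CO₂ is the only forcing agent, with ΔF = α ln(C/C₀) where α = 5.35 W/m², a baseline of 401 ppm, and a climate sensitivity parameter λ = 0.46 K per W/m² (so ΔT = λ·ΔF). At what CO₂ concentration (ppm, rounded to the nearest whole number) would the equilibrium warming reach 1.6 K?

C ≈ 768 ppm

Required forcing: ΔF = ΔT/λ = 1.6/0.46 = 3.4783 W/m².
Then ln(C/401) = ΔF/5.35 = 3.4783/5.35 = 0.65015.
So C = 401 × e^0.65015 = 401 × 1.91583 = 768.25 ppm.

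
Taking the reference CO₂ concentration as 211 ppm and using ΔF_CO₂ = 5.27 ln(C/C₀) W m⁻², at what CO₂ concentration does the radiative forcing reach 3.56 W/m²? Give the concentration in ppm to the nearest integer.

Set 5.27 ln(C/211) = 3.56, so ln(C/211) = 3.56/5.27 = 0.67552.
Then C/211 = e^0.67552 = 1.96505, giving C = 211 × 1.96505 = 414.63 ppm.

C ≈ 415 ppm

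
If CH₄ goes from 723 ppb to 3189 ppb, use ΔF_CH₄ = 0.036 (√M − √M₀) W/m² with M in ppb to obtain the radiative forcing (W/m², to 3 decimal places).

ΔF = 1.065 W/m²

CH₄: 0.036 × (√3189 − √723) = 0.036 × (56.4712 − 26.8887) = 0.036 × 29.5825 = 1.0650 W/m².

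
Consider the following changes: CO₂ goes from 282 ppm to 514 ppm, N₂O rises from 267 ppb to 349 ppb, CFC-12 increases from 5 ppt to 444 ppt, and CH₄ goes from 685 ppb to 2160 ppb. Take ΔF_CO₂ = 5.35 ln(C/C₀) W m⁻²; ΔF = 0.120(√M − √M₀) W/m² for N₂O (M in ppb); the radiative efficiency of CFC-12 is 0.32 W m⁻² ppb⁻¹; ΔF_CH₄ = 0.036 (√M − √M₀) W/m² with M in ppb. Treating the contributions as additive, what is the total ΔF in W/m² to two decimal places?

CO₂: 5.35 × ln(514/282) = 5.35 × ln(1.82270) = 5.35 × 0.60032 = 3.2117 W/m².
N₂O: 0.120 × (√349 − √267) = 0.120 × (18.6815 − 16.3401) = 0.120 × 2.3414 = 0.2810 W/m².
CFC-12: Δ = 444 − 5 = 439 ppt = 0.439 ppb; ΔF = 0.32 × 0.439 = 0.1405 W/m².
CH₄: 0.036 × (√2160 − √685) = 0.036 × (46.4758 − 26.1725) = 0.036 × 20.3033 = 0.7309 W/m².
Total ΔF = 3.2117 + 0.2810 + 0.1405 + 0.7309 = 4.3641 W/m².

ΔF = 4.36 W/m²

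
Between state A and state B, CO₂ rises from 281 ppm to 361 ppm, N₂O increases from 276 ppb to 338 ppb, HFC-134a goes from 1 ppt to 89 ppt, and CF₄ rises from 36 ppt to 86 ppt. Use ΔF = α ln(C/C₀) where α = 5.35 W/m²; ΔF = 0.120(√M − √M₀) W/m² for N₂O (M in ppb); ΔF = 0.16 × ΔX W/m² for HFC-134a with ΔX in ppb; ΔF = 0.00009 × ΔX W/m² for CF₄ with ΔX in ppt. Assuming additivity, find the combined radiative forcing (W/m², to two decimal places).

CO₂: 5.35 × ln(361/281) = 5.35 × ln(1.28470) = 5.35 × 0.25053 = 1.3403 W/m².
N₂O: 0.120 × (√338 − √276) = 0.120 × (18.3848 − 16.6132) = 0.120 × 1.7716 = 0.2126 W/m².
HFC-134a: Δ = 89 − 1 = 88 ppt = 0.088 ppb; ΔF = 0.16 × 0.088 = 0.0141 W/m².
CF₄: ΔF = 0.00009 × (86 − 36) = 0.00009 × 50 = 0.0045 W/m².
Total ΔF = 1.3403 + 0.2126 + 0.0141 + 0.0045 = 1.5715 W/m².

ΔF = 1.57 W/m²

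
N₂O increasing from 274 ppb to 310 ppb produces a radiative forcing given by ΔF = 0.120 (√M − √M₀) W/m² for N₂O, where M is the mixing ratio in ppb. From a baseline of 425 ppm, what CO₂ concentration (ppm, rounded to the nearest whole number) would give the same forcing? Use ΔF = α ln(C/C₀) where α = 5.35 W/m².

C ≈ 435 ppm

N₂O forcing: 0.120 × (√310 − √274) = 0.120 × (17.6068 − 16.5529) = 0.120 × 1.0539 = 0.12647 W/m².
Set 5.35 ln(C/425) = 0.12647: ln(C/425) = 0.12647/5.35 = 0.02364, so C = 425 × e^0.02364 = 425 × 1.02392 = 435.17 ppm.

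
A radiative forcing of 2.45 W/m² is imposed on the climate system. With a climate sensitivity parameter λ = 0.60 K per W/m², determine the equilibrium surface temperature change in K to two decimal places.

ΔT = λ ΔF = 0.60 × 2.45 = 1.4700 K.

ΔT = 1.47 K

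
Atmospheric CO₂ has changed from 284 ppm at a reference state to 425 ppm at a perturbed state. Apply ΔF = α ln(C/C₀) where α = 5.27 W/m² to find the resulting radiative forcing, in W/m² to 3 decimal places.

ΔF = 2.124 W/m²

CO₂ absorption bands are partially saturated, so forcing scales with the logarithm of the concentration ratio.
CO₂: 5.27 × ln(425/284) = 5.27 × ln(1.49648) = 5.27 × 0.40312 = 2.1244 W/m².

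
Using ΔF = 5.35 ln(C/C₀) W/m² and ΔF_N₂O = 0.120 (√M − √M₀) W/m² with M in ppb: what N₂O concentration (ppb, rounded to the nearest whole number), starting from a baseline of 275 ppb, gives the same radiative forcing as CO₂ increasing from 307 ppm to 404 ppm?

CO₂ forcing: 5.35 × ln(404/307) = 5.35 × 0.274567 = 1.46893 W/m².
Set 0.120(√M − √275) = 1.46893: √M = 1.46893/0.120 + √275 = 12.2411 + 16.5831 = 28.8242.
M = (28.8242)² = 830.83 ppb.

M ≈ 831 ppb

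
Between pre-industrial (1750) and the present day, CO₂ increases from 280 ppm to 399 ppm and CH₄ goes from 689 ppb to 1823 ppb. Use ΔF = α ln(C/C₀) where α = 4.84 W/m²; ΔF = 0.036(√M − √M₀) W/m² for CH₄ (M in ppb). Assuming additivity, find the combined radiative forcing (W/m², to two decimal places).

ΔF = 2.31 W/m²

CO₂: 4.84 × ln(399/280) = 4.84 × ln(1.42500) = 4.84 × 0.35417 = 1.7142 W/m².
CH₄: 0.036 × (√1823 − √689) = 0.036 × (42.6966 − 26.2488) = 0.036 × 16.4478 = 0.5921 W/m².
Total ΔF = 1.7142 + 0.5921 = 2.3063 W/m².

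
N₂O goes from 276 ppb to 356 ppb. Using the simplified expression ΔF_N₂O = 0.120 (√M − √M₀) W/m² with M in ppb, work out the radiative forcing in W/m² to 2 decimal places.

ΔF = 0.27 W/m²

N₂O: 0.120 × (√356 − √276) = 0.120 × (18.8680 − 16.6132) = 0.120 × 2.2548 = 0.2706 W/m².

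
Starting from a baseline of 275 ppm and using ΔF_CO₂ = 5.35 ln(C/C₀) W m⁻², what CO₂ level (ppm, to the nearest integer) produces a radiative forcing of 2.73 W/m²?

C ≈ 458 ppm

Set 5.35 ln(C/275) = 2.73, so ln(C/275) = 2.73/5.35 = 0.51028.
Then C/275 = e^0.51028 = 1.66576, giving C = 275 × 1.66576 = 458.08 ppm.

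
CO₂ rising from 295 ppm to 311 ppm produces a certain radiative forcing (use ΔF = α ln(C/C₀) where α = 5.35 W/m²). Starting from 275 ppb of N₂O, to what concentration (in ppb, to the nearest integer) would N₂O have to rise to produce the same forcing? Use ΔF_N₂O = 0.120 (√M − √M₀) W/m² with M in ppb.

CO₂ forcing: 5.35 × ln(311/295) = 5.35 × 0.052818 = 0.28258 W/m².
Set 0.120(√M − √275) = 0.28258: √M = 0.28258/0.120 + √275 = 2.3548 + 16.5831 = 18.9379.
M = (18.9379)² = 358.64 ppb.

M ≈ 359 ppb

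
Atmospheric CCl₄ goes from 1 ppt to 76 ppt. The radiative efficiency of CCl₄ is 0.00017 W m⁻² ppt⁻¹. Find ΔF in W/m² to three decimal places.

ΔF = 0.013 W/m²

CCl₄: ΔF = 0.00017 × (76 − 1) = 0.00017 × 75 = 0.0128 W/m².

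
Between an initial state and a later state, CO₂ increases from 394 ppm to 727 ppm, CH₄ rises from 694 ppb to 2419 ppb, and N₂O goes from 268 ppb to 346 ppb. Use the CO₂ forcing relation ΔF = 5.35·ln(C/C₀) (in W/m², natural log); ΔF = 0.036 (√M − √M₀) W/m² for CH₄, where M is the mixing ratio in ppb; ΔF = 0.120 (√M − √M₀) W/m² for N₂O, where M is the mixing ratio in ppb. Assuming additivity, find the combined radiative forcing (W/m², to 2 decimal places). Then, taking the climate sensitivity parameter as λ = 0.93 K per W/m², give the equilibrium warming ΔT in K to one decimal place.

ΔF = 4.37 W/m²; ΔT = 4.1 K

CO₂: 5.35 × ln(727/394) = 5.35 × ln(1.84518) = 5.35 × 0.61258 = 3.2773 W/m².
CH₄: 0.036 × (√2419 − √694) = 0.036 × (49.1833 − 26.3439) = 0.036 × 22.8394 = 0.8222 W/m².
N₂O: 0.120 × (√346 − √268) = 0.120 × (18.6011 − 16.3707) = 0.120 × 2.2304 = 0.2676 W/m².
Total ΔF = 3.2773 + 0.8222 + 0.2676 = 4.3671 W/m².
ΔT = λ ΔF = 0.93 × 4.37 = 4.0641 K.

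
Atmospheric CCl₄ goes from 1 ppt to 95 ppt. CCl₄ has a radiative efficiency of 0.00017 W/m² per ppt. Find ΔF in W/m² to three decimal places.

CCl₄: ΔF = 0.00017 × (95 − 1) = 0.00017 × 94 = 0.0160 W/m².

ΔF = 0.016 W/m²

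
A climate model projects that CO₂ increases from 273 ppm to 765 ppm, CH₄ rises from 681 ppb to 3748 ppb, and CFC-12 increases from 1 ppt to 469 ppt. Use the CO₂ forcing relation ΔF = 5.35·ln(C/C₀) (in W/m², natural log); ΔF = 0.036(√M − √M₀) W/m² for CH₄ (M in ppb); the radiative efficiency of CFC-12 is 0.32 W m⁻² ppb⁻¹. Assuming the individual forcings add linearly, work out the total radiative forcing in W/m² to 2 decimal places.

CO₂: 5.35 × ln(765/273) = 5.35 × ln(2.80220) = 5.35 × 1.03040 = 5.5126 W/m².
CH₄: 0.036 × (√3748 − √681) = 0.036 × (61.2209 − 26.0960) = 0.036 × 35.1249 = 1.2645 W/m².
CFC-12: Δ = 469 − 1 = 468 ppt = 0.468 ppb; ΔF = 0.32 × 0.468 = 0.1498 W/m².
Total ΔF = 5.5126 + 1.2645 + 0.1498 = 6.9269 W/m².

ΔF = 6.93 W/m²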